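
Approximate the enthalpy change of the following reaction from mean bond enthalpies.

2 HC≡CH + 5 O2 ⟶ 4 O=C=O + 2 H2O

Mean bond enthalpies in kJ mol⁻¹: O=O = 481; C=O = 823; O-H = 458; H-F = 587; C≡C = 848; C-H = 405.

ΔH ≈ −2695 kJ

Bonds broken (reactants):
  C≡C: 2 × 848 = 1696
  C-H: 4 × 405 = 1620
  O=O: 5 × 481 = 2405
  Σ(broken) = 5721 kJ
Bonds formed (products):
  C=O: 8 × 823 = 6584
  O-H: 4 × 458 = 1832
  Σ(formed) = 8416 kJ
ΔH = Σ(broken) − Σ(formed) = 5721 − 8416 = −2695 kJ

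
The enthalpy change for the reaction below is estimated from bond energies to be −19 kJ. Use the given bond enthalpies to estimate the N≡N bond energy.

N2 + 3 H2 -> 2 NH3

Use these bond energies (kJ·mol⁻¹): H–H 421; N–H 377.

D(N≡N) ≈ 980 kJ/mol

Let D be the N≡N bond energy.
Σ(broken) = 3×421 + 1×D = 1263 + D
Σ(formed) = 6×377 = 2262
ΔH = Σ(broken) − Σ(formed) = (1263 + D) − (2262) = −999 + D
Setting this equal to −19 kJ gives D = 980 kJ/mol.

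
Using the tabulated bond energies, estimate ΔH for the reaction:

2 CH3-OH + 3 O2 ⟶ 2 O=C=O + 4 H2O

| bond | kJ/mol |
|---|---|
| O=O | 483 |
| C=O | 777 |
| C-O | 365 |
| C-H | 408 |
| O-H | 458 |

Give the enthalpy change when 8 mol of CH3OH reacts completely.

ΔH = −4916 kJ

Bonds broken (reactants):
  C-H: 6 × 408 = 2448
  C-O: 2 × 365 = 730
  O-H: 2 × 458 = 916
  O=O: 3 × 483 = 1449
  Σ(broken) = 5543 kJ
Bonds formed (products):
  C=O: 4 × 777 = 3108
  O-H: 8 × 458 = 3664
  Σ(formed) = 6772 kJ
ΔH = Σ(broken) − Σ(formed) = 5543 − 6772 = −1229 kJ
For 4× the reaction as written: 4 × (−1229) = −4916 kJ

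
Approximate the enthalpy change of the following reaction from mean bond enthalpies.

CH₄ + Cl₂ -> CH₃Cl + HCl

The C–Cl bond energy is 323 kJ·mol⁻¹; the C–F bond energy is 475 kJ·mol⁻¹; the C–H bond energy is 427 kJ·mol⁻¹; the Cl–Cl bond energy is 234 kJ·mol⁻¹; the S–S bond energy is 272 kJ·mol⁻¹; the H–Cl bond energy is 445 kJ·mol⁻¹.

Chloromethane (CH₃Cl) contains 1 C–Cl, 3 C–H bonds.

Bonds broken (reactants):
  C–H: 4 × 427 = 1708
  Cl–Cl: 1 × 234 = 234
  Σ(broken) = 1942 kJ
Bonds formed (products):
  C–Cl: 1 × 323 = 323
  C–H: 3 × 427 = 1281
  H–Cl: 1 × 445 = 445
  Σ(formed) = 2049 kJ
ΔH = Σ(broken) − Σ(formed) = 1942 − 2049 = −107 kJ

ΔH ≈ −107 kJ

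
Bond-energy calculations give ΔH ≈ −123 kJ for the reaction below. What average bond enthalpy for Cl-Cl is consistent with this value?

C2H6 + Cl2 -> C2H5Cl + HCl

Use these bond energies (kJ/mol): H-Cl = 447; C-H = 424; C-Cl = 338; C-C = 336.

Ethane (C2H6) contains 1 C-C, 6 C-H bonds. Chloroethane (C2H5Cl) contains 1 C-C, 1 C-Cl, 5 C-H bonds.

Let D be the Cl-Cl bond energy.
Σ(broken) = 1×336 + 6×424 + 1×D = 2880 + D
Σ(formed) = 1×336 + 1×338 + 5×424 + 1×447 = 3241
ΔH = Σ(broken) − Σ(formed) = (2880 + D) − (3241) = −361 + D
Setting this equal to −123 kJ gives D = 238 kJ/mol.

D(Cl-Cl) ≈ 238 kJ/mol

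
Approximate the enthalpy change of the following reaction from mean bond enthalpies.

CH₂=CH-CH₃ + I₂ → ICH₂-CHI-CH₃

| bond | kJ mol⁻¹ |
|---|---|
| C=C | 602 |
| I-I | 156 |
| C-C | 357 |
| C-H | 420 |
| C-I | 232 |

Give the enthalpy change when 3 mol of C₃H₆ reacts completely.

Bonds broken (reactants):
  C-C: 1 × 357 = 357
  C-H: 6 × 420 = 2520
  C=C: 1 × 602 = 602
  I-I: 1 × 156 = 156
  Σ(broken) = 3635 kJ
Bonds formed (products):
  C-C: 2 × 357 = 714
  C-H: 6 × 420 = 2520
  C-I: 2 × 232 = 464
  Σ(formed) = 3698 kJ
ΔH = Σ(broken) − Σ(formed) = 3635 − 3698 = −63 kJ
For 3× the reaction as written: 3 × (−63) = −189 kJ

ΔH = −189 kJ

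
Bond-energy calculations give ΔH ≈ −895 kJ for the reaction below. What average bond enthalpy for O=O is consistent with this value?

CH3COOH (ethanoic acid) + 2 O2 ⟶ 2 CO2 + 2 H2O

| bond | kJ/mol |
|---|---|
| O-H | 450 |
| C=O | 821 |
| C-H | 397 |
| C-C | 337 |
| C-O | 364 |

D(O=O) ≈ 513 kJ/mol

Let D be the O=O bond energy.
Σ(broken) = 1×337 + 3×397 + 1×364 + 1×821 + 1×450 + 2×D = 3163 + 2D
Σ(formed) = 4×821 + 4×450 = 5084
ΔH = Σ(broken) − Σ(formed) = (3163 + 2D) − (5084) = −1921 + 2D
Setting this equal to −895 kJ gives 2D = 1026, so D = 513 kJ/mol.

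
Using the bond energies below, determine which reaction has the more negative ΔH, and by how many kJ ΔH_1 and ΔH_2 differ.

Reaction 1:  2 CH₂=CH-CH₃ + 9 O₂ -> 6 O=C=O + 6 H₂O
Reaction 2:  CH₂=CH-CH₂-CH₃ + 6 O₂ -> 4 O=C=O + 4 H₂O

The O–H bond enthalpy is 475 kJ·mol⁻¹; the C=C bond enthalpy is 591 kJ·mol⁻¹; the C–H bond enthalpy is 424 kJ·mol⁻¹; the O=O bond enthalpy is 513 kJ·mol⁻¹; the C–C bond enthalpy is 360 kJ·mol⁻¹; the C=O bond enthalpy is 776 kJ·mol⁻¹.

Reaction 1:
  Bonds broken (reactants):
    C–C: 2 × 360 = 720
    C–H: 12 × 424 = 5088
    C=C: 2 × 591 = 1182
    O=O: 9 × 513 = 4617
    Σ(broken) = 11607 kJ
  Bonds formed (products):
    C=O: 12 × 776 = 9312
    O–H: 12 × 475 = 5700
    Σ(formed) = 15012 kJ
  ΔH_1 = 11607 − 15012 = −3405 kJ
Reaction 2:
  Bonds broken (reactants):
    C–C: 2 × 360 = 720
    C–H: 8 × 424 = 3392
    C=C: 1 × 591 = 591
    O=O: 6 × 513 = 3078
    Σ(broken) = 7781 kJ
  Bonds formed (products):
    C=O: 8 × 776 = 6208
    O–H: 8 × 475 = 3800
    Σ(formed) = 10008 kJ
  ΔH_2 = 7781 − 10008 = −2227 kJ
ΔH_1 − ΔH_2 = −1178 kJ, so reaction 1 has the more negative ΔH; |ΔH_1 − ΔH_2| = 1178 kJ.

Reaction 1, by 1178 kJ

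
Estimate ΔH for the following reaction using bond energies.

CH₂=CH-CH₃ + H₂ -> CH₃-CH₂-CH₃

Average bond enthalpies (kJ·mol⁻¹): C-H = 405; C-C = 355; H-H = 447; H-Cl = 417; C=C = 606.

Bonds broken (reactants):
  C-C: 1 × 355 = 355
  C-H: 6 × 405 = 2430
  C=C: 1 × 606 = 606
  H-H: 1 × 447 = 447
  Σ(broken) = 3838 kJ
Bonds formed (products):
  C-C: 2 × 355 = 710
  C-H: 8 × 405 = 3240
  Σ(formed) = 3950 kJ
ΔH = Σ(broken) − Σ(formed) = 3838 − 3950 = −112 kJ

ΔH ≈ −112 kJ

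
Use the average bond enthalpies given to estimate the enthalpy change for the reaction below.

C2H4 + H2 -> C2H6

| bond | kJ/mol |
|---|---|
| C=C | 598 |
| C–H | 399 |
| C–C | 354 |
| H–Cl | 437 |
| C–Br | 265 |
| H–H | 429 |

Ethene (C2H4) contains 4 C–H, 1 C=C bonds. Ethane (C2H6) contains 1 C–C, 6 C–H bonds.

ΔH ≈ −125 kJ

Bonds broken (reactants):
  C–H: 4 × 399 = 1596
  C=C: 1 × 598 = 598
  H–H: 1 × 429 = 429
  Σ(broken) = 2623 kJ
Bonds formed (products):
  C–C: 1 × 354 = 354
  C–H: 6 × 399 = 2394
  Σ(formed) = 2748 kJ
ΔH = Σ(broken) − Σ(formed) = 2623 − 2748 = −125 kJ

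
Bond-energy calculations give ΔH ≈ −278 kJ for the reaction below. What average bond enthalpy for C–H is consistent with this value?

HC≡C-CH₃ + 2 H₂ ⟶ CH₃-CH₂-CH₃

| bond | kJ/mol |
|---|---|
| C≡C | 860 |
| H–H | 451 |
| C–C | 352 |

Let D be the C–H bond energy.
Σ(broken) = 1×860 + 1×352 + 4×D + 2×451 = 2114 + 4D
Σ(formed) = 2×352 + 8×D = 704 + 8D
ΔH = Σ(broken) − Σ(formed) = (2114 + 4D) − (704 + 8D) = +1410 − 4D
Setting this equal to −278 kJ gives 4D = 1688, so D = 422 kJ/mol.

D(C–H) ≈ 422 kJ/mol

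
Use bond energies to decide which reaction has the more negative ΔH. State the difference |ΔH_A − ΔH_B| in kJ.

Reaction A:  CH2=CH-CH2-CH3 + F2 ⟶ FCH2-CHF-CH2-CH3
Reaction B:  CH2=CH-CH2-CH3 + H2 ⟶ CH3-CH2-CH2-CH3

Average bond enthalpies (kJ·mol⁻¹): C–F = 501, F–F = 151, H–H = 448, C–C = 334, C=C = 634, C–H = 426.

Reaction A:
  Bonds broken (reactants):
    C–C: 2 × 334 = 668
    C–H: 8 × 426 = 3408
    C=C: 1 × 634 = 634
    F–F: 1 × 151 = 151
    Σ(broken) = 4861 kJ
  Bonds formed (products):
    C–C: 3 × 334 = 1002
    C–F: 2 × 501 = 1002
    C–H: 8 × 426 = 3408
    Σ(formed) = 5412 kJ
  ΔH_A = 4861 − 5412 = −551 kJ
Reaction B:
  Bonds broken (reactants):
    C–C: 2 × 334 = 668
    C–H: 8 × 426 = 3408
    C=C: 1 × 634 = 634
    H–H: 1 × 448 = 448
    Σ(broken) = 5158 kJ
  Bonds formed (products):
    C–C: 3 × 334 = 1002
    C–H: 10 × 426 = 4260
    Σ(formed) = 5262 kJ
  ΔH_B = 5158 − 5262 = −104 kJ
ΔH_A − ΔH_B = −447 kJ, so reaction A has the more negative ΔH; |ΔH_A − ΔH_B| = 447 kJ.

Reaction A, by 447 kJ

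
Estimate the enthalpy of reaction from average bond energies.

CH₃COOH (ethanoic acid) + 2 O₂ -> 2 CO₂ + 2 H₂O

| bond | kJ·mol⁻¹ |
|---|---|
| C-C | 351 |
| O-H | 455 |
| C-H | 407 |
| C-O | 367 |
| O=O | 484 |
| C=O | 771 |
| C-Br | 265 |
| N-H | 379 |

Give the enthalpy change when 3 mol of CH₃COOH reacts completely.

Bonds broken (reactants):
  C-C: 1 × 351 = 351
  C-H: 3 × 407 = 1221
  C-O: 1 × 367 = 367
  C=O: 1 × 771 = 771
  O-H: 1 × 455 = 455
  O=O: 2 × 484 = 968
  Σ(broken) = 4133 kJ
Bonds formed (products):
  C=O: 4 × 771 = 3084
  O-H: 4 × 455 = 1820
  Σ(formed) = 4904 kJ
ΔH = Σ(broken) − Σ(formed) = 4133 − 4904 = −771 kJ
For 3× the reaction as written: 3 × (−771) = −2313 kJ

ΔH = −2313 kJ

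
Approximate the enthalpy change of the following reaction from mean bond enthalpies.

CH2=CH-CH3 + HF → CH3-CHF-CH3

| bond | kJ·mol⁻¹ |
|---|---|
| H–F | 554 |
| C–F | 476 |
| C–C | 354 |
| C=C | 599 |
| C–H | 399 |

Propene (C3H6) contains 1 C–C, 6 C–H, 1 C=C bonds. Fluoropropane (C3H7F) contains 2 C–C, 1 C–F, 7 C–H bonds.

ΔH ≈ −76 kJ

Bonds broken (reactants):
  C–C: 1 × 354 = 354
  C–H: 6 × 399 = 2394
  C=C: 1 × 599 = 599
  H–F: 1 × 554 = 554
  Σ(broken) = 3901 kJ
Bonds formed (products):
  C–C: 2 × 354 = 708
  C–F: 1 × 476 = 476
  C–H: 7 × 399 = 2793
  Σ(formed) = 3977 kJ
ΔH = Σ(broken) − Σ(formed) = 3901 − 3977 = −76 kJ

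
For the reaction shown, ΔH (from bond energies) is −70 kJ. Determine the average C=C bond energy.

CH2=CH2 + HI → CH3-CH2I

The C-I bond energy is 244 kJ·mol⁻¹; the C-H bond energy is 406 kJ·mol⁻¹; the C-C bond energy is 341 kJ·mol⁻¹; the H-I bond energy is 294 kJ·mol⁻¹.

D(C=C) ≈ 627 kJ/mol

Let D be the C=C bond energy.
Σ(broken) = 4×406 + 1×D + 1×294 = 1918 + D
Σ(formed) = 1×341 + 5×406 + 1×244 = 2615
ΔH = Σ(broken) − Σ(formed) = (1918 + D) − (2615) = −697 + D
Setting this equal to −70 kJ gives D = 627 kJ/mol.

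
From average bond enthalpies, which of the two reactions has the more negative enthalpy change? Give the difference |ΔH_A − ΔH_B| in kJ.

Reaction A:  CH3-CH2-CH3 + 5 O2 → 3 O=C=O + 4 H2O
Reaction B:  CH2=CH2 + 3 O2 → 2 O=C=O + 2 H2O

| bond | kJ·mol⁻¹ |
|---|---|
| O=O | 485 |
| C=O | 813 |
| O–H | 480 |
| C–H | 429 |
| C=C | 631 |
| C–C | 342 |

Reaction A:
  Bonds broken (reactants):
    C–C: 2 × 342 = 684
    C–H: 8 × 429 = 3432
    O=O: 5 × 485 = 2425
    Σ(broken) = 6541 kJ
  Bonds formed (products):
    C=O: 6 × 813 = 4878
    O–H: 8 × 480 = 3840
    Σ(formed) = 8718 kJ
  ΔH_A = 6541 − 8718 = −2177 kJ
Reaction B:
  Bonds broken (reactants):
    C–H: 4 × 429 = 1716
    C=C: 1 × 631 = 631
    O=O: 3 × 485 = 1455
    Σ(broken) = 3802 kJ
  Bonds formed (products):
    C=O: 4 × 813 = 3252
    O–H: 4 × 480 = 1920
    Σ(formed) = 5172 kJ
  ΔH_B = 3802 − 5172 = −1370 kJ
ΔH_A − ΔH_B = −807 kJ, so reaction A has the more negative ΔH; |ΔH_A − ΔH_B| = 807 kJ.

Reaction A, by 807 kJ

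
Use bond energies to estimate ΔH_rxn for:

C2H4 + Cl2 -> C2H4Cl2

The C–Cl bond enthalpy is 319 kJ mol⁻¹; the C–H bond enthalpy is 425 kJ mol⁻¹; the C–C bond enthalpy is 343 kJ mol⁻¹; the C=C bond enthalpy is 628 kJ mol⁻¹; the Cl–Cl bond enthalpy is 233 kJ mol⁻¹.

Bonds broken (reactants):
  C–H: 4 × 425 = 1700
  C=C: 1 × 628 = 628
  Cl–Cl: 1 × 233 = 233
  Σ(broken) = 2561 kJ
Bonds formed (products):
  C–C: 1 × 343 = 343
  C–Cl: 2 × 319 = 638
  C–H: 4 × 425 = 1700
  Σ(formed) = 2681 kJ
ΔH = Σ(broken) − Σ(formed) = 2561 − 2681 = −120 kJ

ΔH ≈ −120 kJ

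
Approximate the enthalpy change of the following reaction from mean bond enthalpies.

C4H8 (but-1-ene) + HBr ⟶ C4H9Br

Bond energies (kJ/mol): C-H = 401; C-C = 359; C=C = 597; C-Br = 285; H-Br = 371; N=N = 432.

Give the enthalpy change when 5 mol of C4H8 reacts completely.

ΔH = −385 kJ

Bonds broken (reactants):
  C-C: 2 × 359 = 718
  C-H: 8 × 401 = 3208
  C=C: 1 × 597 = 597
  H-Br: 1 × 371 = 371
  Σ(broken) = 4894 kJ
Bonds formed (products):
  C-Br: 1 × 285 = 285
  C-C: 3 × 359 = 1077
  C-H: 9 × 401 = 3609
  Σ(formed) = 4971 kJ
ΔH = Σ(broken) − Σ(formed) = 4894 − 4971 = −77 kJ
For 5× the reaction as written: 5 × (−77) = −385 kJ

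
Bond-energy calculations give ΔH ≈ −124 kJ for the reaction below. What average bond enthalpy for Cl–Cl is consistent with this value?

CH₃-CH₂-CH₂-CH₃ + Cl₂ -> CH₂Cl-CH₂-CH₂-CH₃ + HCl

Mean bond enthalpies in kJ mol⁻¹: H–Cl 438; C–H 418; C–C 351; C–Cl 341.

D(Cl–Cl) ≈ 237 kJ/mol

Let D be the Cl–Cl bond energy.
Σ(broken) = 3×351 + 10×418 + 1×D = 5233 + D
Σ(formed) = 3×351 + 1×341 + 9×418 + 1×438 = 5594
ΔH = Σ(broken) − Σ(formed) = (5233 + D) − (5594) = −361 + D
Setting this equal to −124 kJ gives D = 237 kJ/mol.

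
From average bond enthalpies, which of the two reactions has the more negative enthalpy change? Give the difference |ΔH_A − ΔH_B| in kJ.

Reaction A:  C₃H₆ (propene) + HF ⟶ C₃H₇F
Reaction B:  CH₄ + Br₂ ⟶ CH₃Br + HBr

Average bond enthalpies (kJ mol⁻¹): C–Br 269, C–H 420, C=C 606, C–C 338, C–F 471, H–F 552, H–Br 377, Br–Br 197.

Reaction A:
  Bonds broken (reactants):
    C–C: 1 × 338 = 338
    C–H: 6 × 420 = 2520
    C=C: 1 × 606 = 606
    H–F: 1 × 552 = 552
    Σ(broken) = 4016 kJ
  Bonds formed (products):
    C–C: 2 × 338 = 676
    C–F: 1 × 471 = 471
    C–H: 7 × 420 = 2940
    Σ(formed) = 4087 kJ
  ΔH_A = 4016 − 4087 = −71 kJ
Reaction B:
  Bonds broken (reactants):
    Br–Br: 1 × 197 = 197
    C–H: 4 × 420 = 1680
    Σ(broken) = 1877 kJ
  Bonds formed (products):
    C–Br: 1 × 269 = 269
    C–H: 3 × 420 = 1260
    H–Br: 1 × 377 = 377
    Σ(formed) = 1906 kJ
  ΔH_B = 1877 − 1906 = −29 kJ
ΔH_A − ΔH_B = −42 kJ, so reaction A has the more negative ΔH; |ΔH_A − ΔH_B| = 42 kJ.

Reaction A, by 42 kJ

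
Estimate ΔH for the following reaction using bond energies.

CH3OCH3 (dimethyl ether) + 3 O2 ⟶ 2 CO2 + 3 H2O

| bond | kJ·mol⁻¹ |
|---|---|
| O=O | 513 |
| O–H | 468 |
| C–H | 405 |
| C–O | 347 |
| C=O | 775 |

ΔH ≈ −1245 kJ

Bonds broken (reactants):
  C–H: 6 × 405 = 2430
  C–O: 2 × 347 = 694
  O=O: 3 × 513 = 1539
  Σ(broken) = 4663 kJ
Bonds formed (products):
  C=O: 4 × 775 = 3100
  O–H: 6 × 468 = 2808
  Σ(formed) = 5908 kJ
ΔH = Σ(broken) − Σ(formed) = 4663 − 5908 = −1245 kJ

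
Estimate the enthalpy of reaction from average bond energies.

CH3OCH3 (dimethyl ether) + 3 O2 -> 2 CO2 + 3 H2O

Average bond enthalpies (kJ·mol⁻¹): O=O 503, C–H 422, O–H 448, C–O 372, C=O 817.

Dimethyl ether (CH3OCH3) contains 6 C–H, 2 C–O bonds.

Bonds broken (reactants):
  C–H: 6 × 422 = 2532
  C–O: 2 × 372 = 744
  O=O: 3 × 503 = 1509
  Σ(broken) = 4785 kJ
Bonds formed (products):
  C=O: 4 × 817 = 3268
  O–H: 6 × 448 = 2688
  Σ(formed) = 5956 kJ
ΔH = Σ(broken) − Σ(formed) = 4785 − 5956 = −1171 kJ

ΔH ≈ −1171 kJ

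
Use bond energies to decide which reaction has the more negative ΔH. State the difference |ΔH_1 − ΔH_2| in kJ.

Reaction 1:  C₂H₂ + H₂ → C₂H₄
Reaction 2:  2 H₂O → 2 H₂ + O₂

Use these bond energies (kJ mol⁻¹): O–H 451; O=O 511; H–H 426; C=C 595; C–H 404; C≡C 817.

Reaction 1, by 601 kJ

Reaction 1:
  Bonds broken (reactants):
    C≡C: 1 × 817 = 817
    C–H: 2 × 404 = 808
    H–H: 1 × 426 = 426
    Σ(broken) = 2051 kJ
  Bonds formed (products):
    C–H: 4 × 404 = 1616
    C=C: 1 × 595 = 595
    Σ(formed) = 2211 kJ
  ΔH_1 = 2051 − 2211 = −160 kJ
Reaction 2:
  Bonds broken (reactants):
    O–H: 4 × 451 = 1804
    Σ(broken) = 1804 kJ
  Bonds formed (products):
    H–H: 2 × 426 = 852
    O=O: 1 × 511 = 511
    Σ(formed) = 1363 kJ
  ΔH_2 = 1804 − 1363 = +441 kJ
ΔH_1 − ΔH_2 = −601 kJ, so reaction 1 has the more negative ΔH; |ΔH_1 − ΔH_2| = 601 kJ.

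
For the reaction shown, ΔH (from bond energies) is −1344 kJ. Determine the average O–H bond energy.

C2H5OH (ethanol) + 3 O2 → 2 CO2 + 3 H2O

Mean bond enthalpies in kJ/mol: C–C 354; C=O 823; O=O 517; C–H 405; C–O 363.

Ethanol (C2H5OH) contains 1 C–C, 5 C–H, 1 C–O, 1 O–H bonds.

Let D be the O–H bond energy.
Σ(broken) = 1×354 + 5×405 + 1×363 + 1×D + 3×517 = 4293 + D
Σ(formed) = 4×823 + 6×D = 3292 + 6D
ΔH = Σ(broken) − Σ(formed) = (4293 + D) − (3292 + 6D) = +1001 − 5D
Setting this equal to −1344 kJ gives 5D = 2345, so D = 469 kJ/mol.

D(O–H) ≈ 469 kJ/mol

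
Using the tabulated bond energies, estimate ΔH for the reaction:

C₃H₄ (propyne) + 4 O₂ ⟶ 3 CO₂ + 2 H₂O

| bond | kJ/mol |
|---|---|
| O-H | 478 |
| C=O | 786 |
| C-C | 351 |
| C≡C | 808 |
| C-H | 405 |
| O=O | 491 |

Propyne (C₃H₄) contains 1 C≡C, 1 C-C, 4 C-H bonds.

ΔH ≈ −1885 kJ

Bonds broken (reactants):
  C≡C: 1 × 808 = 808
  C-C: 1 × 351 = 351
  C-H: 4 × 405 = 1620
  O=O: 4 × 491 = 1964
  Σ(broken) = 4743 kJ
Bonds formed (products):
  C=O: 6 × 786 = 4716
  O-H: 4 × 478 = 1912
  Σ(formed) = 6628 kJ
ΔH = Σ(broken) − Σ(formed) = 4743 − 6628 = −1885 kJ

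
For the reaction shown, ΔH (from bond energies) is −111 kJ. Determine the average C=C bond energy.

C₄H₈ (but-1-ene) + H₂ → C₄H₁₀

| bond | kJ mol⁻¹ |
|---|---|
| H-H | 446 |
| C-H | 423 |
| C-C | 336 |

Let D be the C=C bond energy.
Σ(broken) = 2×336 + 8×423 + 1×D + 1×446 = 4502 + D
Σ(formed) = 3×336 + 10×423 = 5238
ΔH = Σ(broken) − Σ(formed) = (4502 + D) − (5238) = −736 + D
Setting this equal to −111 kJ gives D = 625 kJ/mol.

D(C=C) ≈ 625 kJ/mol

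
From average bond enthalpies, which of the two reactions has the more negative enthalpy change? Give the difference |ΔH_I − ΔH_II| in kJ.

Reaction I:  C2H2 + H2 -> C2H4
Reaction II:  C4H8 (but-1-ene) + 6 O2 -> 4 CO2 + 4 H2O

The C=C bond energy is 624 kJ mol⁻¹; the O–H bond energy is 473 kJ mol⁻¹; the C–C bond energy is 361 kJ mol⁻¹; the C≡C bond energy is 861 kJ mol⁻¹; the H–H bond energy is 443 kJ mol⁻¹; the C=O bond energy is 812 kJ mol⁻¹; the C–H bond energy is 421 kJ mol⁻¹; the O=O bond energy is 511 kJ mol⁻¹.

Reaction II, by 2338 kJ

Reaction I:
  Bonds broken (reactants):
    C≡C: 1 × 861 = 861
    C–H: 2 × 421 = 842
    H–H: 1 × 443 = 443
    Σ(broken) = 2146 kJ
  Bonds formed (products):
    C–H: 4 × 421 = 1684
    C=C: 1 × 624 = 624
    Σ(formed) = 2308 kJ
  ΔH_I = 2146 − 2308 = −162 kJ
Reaction II:
  Bonds broken (reactants):
    C–C: 2 × 361 = 722
    C–H: 8 × 421 = 3368
    C=C: 1 × 624 = 624
    O=O: 6 × 511 = 3066
    Σ(broken) = 7780 kJ
  Bonds formed (products):
    C=O: 8 × 812 = 6496
    O–H: 8 × 473 = 3784
    Σ(formed) = 10280 kJ
  ΔH_II = 7780 − 10280 = −2500 kJ
ΔH_I − ΔH_II = +2338 kJ, so reaction II has the more negative ΔH; |ΔH_I − ΔH_II| = 2338 kJ.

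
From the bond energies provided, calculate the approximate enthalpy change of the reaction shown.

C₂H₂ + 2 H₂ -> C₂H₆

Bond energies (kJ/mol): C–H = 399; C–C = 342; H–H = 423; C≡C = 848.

Bonds broken (reactants):
  C≡C: 1 × 848 = 848
  C–H: 2 × 399 = 798
  H–H: 2 × 423 = 846
  Σ(broken) = 2492 kJ
Bonds formed (products):
  C–C: 1 × 342 = 342
  C–H: 6 × 399 = 2394
  Σ(formed) = 2736 kJ
ΔH = Σ(broken) − Σ(formed) = 2492 − 2736 = −244 kJ

ΔH ≈ −244 kJ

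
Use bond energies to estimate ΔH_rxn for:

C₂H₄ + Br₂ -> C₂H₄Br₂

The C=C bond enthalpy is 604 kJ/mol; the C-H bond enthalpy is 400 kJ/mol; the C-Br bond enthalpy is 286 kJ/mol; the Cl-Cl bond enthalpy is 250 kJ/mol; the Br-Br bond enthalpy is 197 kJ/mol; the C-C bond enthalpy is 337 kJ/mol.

ΔH ≈ −108 kJ

Bonds broken (reactants):
  Br-Br: 1 × 197 = 197
  C-H: 4 × 400 = 1600
  C=C: 1 × 604 = 604
  Σ(broken) = 2401 kJ
Bonds formed (products):
  C-Br: 2 × 286 = 572
  C-C: 1 × 337 = 337
  C-H: 4 × 400 = 1600
  Σ(formed) = 2509 kJ
ΔH = Σ(broken) − Σ(formed) = 2401 − 2509 = −108 kJ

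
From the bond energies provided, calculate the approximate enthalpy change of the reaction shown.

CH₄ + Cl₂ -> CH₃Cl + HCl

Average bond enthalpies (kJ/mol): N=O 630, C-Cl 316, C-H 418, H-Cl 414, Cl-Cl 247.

Bonds broken (reactants):
  C-H: 4 × 418 = 1672
  Cl-Cl: 1 × 247 = 247
  Σ(broken) = 1919 kJ
Bonds formed (products):
  C-Cl: 1 × 316 = 316
  C-H: 3 × 418 = 1254
  H-Cl: 1 × 414 = 414
  Σ(formed) = 1984 kJ
ΔH = Σ(broken) − Σ(formed) = 1919 − 1984 = −65 kJ

ΔH ≈ −65 kJ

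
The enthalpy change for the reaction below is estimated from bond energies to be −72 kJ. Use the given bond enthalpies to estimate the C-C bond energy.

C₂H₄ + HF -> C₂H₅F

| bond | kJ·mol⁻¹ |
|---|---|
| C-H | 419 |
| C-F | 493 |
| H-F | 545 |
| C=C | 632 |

D(C-C) ≈ 337 kJ/mol

Let D be the C-C bond energy.
Σ(broken) = 4×419 + 1×632 + 1×545 = 2853
Σ(formed) = 1×D + 1×493 + 5×419 = 2588 + D
ΔH = Σ(broken) − Σ(formed) = (2853) − (2588 + D) = +265 − D
Setting this equal to −72 kJ gives D = 337 kJ/mol.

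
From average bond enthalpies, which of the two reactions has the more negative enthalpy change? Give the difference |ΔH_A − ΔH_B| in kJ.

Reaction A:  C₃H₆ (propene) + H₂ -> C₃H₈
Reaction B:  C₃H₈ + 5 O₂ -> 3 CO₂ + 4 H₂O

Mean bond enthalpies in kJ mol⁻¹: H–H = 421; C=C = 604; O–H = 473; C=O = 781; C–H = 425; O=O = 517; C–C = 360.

Reaction B, by 1580 kJ

Reaction A:
  Bonds broken (reactants):
    C–C: 1 × 360 = 360
    C–H: 6 × 425 = 2550
    C=C: 1 × 604 = 604
    H–H: 1 × 421 = 421
    Σ(broken) = 3935 kJ
  Bonds formed (products):
    C–C: 2 × 360 = 720
    C–H: 8 × 425 = 3400
    Σ(formed) = 4120 kJ
  ΔH_A = 3935 − 4120 = −185 kJ
Reaction B:
  Bonds broken (reactants):
    C–C: 2 × 360 = 720
    C–H: 8 × 425 = 3400
    O=O: 5 × 517 = 2585
    Σ(broken) = 6705 kJ
  Bonds formed (products):
    C=O: 6 × 781 = 4686
    O–H: 8 × 473 = 3784
    Σ(formed) = 8470 kJ
  ΔH_B = 6705 − 8470 = −1765 kJ
ΔH_A − ΔH_B = +1580 kJ, so reaction B has the more negative ΔH; |ΔH_A − ΔH_B| = 1580 kJ.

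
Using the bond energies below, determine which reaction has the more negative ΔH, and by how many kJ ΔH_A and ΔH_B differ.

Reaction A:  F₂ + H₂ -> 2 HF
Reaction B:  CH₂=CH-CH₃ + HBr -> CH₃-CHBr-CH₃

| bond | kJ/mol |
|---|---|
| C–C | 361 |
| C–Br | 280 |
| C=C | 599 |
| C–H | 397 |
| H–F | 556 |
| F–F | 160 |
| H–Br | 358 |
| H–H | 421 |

Reaction A, by 450 kJ

Reaction A:
  Bonds broken (reactants):
    F–F: 1 × 160 = 160
    H–H: 1 × 421 = 421
    Σ(broken) = 581 kJ
  Bonds formed (products):
    H–F: 2 × 556 = 1112
    Σ(formed) = 1112 kJ
  ΔH_A = 581 − 1112 = −531 kJ
Reaction B:
  Bonds broken (reactants):
    C–C: 1 × 361 = 361
    C–H: 6 × 397 = 2382
    C=C: 1 × 599 = 599
    H–Br: 1 × 358 = 358
    Σ(broken) = 3700 kJ
  Bonds formed (products):
    C–Br: 1 × 280 = 280
    C–C: 2 × 361 = 722
    C–H: 7 × 397 = 2779
    Σ(formed) = 3781 kJ
  ΔH_B = 3700 − 3781 = −81 kJ
ΔH_A − ΔH_B = −450 kJ, so reaction A has the more negative ΔH; |ΔH_A − ΔH_B| = 450 kJ.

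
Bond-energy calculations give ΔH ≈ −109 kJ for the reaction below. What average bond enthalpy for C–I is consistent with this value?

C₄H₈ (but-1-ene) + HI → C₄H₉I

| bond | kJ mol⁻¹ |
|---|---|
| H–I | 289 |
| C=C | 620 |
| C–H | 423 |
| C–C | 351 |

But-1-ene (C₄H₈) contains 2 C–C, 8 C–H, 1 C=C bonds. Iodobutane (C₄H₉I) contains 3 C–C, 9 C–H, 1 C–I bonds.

D(C–I) ≈ 244 kJ/mol

Let D be the C–I bond energy.
Σ(broken) = 2×351 + 8×423 + 1×620 + 1×289 = 4995
Σ(formed) = 3×351 + 9×423 + 1×D = 4860 + D
ΔH = Σ(broken) − Σ(formed) = (4995) − (4860 + D) = +135 − D
Setting this equal to −109 kJ gives D = 244 kJ/mol.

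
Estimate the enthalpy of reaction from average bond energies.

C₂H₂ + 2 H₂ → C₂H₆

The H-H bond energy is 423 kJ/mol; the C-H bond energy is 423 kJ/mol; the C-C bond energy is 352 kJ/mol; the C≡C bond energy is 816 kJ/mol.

ΔH ≈ −382 kJ

Bonds broken (reactants):
  C≡C: 1 × 816 = 816
  C-H: 2 × 423 = 846
  H-H: 2 × 423 = 846
  Σ(broken) = 2508 kJ
Bonds formed (products):
  C-C: 1 × 352 = 352
  C-H: 6 × 423 = 2538
  Σ(formed) = 2890 kJ
ΔH = Σ(broken) − Σ(formed) = 2508 − 2890 = −382 kJ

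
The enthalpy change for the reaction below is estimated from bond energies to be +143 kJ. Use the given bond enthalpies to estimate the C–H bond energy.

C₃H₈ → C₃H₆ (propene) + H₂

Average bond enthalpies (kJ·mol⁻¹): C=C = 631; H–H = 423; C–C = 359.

D(C–H) ≈ 419 kJ/mol

Let D be the C–H bond energy.
Σ(broken) = 2×359 + 8×D = 718 + 8D
Σ(formed) = 1×359 + 6×D + 1×631 + 1×423 = 1413 + 6D
ΔH = Σ(broken) − Σ(formed) = (718 + 8D) − (1413 + 6D) = −695 + 2D
Setting this equal to +143 kJ gives 2D = 838, so D = 419 kJ/mol.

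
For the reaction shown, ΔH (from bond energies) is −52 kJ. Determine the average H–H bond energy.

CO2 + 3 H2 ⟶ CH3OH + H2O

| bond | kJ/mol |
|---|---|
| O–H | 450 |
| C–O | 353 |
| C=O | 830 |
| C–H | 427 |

Let D be the H–H bond energy.
Σ(broken) = 2×830 + 3×D = 1660 + 3D
Σ(formed) = 3×427 + 1×353 + 3×450 = 2984
ΔH = Σ(broken) − Σ(formed) = (1660 + 3D) − (2984) = −1324 + 3D
Setting this equal to −52 kJ gives 3D = 1272, so D = 424 kJ/mol.

D(H–H) ≈ 424 kJ/mol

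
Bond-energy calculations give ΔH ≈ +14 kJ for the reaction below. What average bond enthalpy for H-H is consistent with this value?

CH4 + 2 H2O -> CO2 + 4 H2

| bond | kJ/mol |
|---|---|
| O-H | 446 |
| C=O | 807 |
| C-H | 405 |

Let D be the H-H bond energy.
Σ(broken) = 4×405 + 4×446 = 3404
Σ(formed) = 2×807 + 4×D = 1614 + 4D
ΔH = Σ(broken) − Σ(formed) = (3404) − (1614 + 4D) = +1790 − 4D
Setting this equal to +14 kJ gives 4D = 1776, so D = 444 kJ/mol.

D(H-H) ≈ 444 kJ/mol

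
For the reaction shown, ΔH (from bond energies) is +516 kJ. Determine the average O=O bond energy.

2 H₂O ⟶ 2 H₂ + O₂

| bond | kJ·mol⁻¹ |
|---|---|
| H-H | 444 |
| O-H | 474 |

D(O=O) ≈ 492 kJ/mol

Let D be the O=O bond energy.
Σ(broken) = 4×474 = 1896
Σ(formed) = 2×444 + 1×D = 888 + D
ΔH = Σ(broken) − Σ(formed) = (1896) − (888 + D) = +1008 − D
Setting this equal to +516 kJ gives D = 492 kJ/mol.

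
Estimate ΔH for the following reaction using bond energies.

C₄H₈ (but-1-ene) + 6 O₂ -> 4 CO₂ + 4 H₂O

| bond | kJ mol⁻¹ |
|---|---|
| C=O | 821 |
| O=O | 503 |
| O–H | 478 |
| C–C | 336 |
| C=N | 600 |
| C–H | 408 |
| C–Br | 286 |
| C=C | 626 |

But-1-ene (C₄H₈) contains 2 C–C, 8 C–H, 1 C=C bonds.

ΔH ≈ −2812 kJ

Bonds broken (reactants):
  C–C: 2 × 336 = 672
  C–H: 8 × 408 = 3264
  C=C: 1 × 626 = 626
  O=O: 6 × 503 = 3018
  Σ(broken) = 7580 kJ
Bonds formed (products):
  C=O: 8 × 821 = 6568
  O–H: 8 × 478 = 3824
  Σ(formed) = 10392 kJ
ΔH = Σ(broken) − Σ(formed) = 7580 − 10392 = −2812 kJ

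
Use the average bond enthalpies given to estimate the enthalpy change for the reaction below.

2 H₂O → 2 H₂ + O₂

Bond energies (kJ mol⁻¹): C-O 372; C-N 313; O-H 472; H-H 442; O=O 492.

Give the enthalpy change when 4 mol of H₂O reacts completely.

ΔH = +1024 kJ

Bonds broken (reactants):
  O-H: 4 × 472 = 1888
  Σ(broken) = 1888 kJ
Bonds formed (products):
  H-H: 2 × 442 = 884
  O=O: 1 × 492 = 492
  Σ(formed) = 1376 kJ
ΔH = Σ(broken) − Σ(formed) = 1888 − 1376 = +512 kJ
For 2× the reaction as written: 2 × (+512) = +1024 kJ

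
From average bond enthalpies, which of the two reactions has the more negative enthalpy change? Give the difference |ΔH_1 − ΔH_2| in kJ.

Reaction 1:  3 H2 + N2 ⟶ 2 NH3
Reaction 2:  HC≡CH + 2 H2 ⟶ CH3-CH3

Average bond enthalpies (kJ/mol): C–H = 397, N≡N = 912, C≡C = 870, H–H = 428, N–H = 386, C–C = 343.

Reaction 1:
  Bonds broken (reactants):
    H–H: 3 × 428 = 1284
    N≡N: 1 × 912 = 912
    Σ(broken) = 2196 kJ
  Bonds formed (products):
    N–H: 6 × 386 = 2316
    Σ(formed) = 2316 kJ
  ΔH_1 = 2196 − 2316 = −120 kJ
Reaction 2:
  Bonds broken (reactants):
    C≡C: 1 × 870 = 870
    C–H: 2 × 397 = 794
    H–H: 2 × 428 = 856
    Σ(broken) = 2520 kJ
  Bonds formed (products):
    C–C: 1 × 343 = 343
    C–H: 6 × 397 = 2382
    Σ(formed) = 2725 kJ
  ΔH_2 = 2520 − 2725 = −205 kJ
ΔH_1 − ΔH_2 = +85 kJ, so reaction 2 has the more negative ΔH; |ΔH_1 − ΔH_2| = 85 kJ.

Reaction 2, by 85 kJ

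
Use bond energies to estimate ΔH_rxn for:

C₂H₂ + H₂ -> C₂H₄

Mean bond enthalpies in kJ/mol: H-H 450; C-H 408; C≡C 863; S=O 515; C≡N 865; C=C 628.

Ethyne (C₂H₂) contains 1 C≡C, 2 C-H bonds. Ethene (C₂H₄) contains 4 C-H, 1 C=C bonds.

ΔH ≈ −131 kJ

Bonds broken (reactants):
  C≡C: 1 × 863 = 863
  C-H: 2 × 408 = 816
  H-H: 1 × 450 = 450
  Σ(broken) = 2129 kJ
Bonds formed (products):
  C-H: 4 × 408 = 1632
  C=C: 1 × 628 = 628
  Σ(formed) = 2260 kJ
ΔH = Σ(broken) − Σ(formed) = 2129 − 2260 = −131 kJ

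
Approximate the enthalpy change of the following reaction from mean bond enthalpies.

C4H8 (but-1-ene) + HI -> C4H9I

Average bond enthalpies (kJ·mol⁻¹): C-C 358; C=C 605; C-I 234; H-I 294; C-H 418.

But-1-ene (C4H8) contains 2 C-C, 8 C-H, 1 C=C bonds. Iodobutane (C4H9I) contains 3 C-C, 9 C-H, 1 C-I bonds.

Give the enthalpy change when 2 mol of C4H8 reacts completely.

Bonds broken (reactants):
  C-C: 2 × 358 = 716
  C-H: 8 × 418 = 3344
  C=C: 1 × 605 = 605
  H-I: 1 × 294 = 294
  Σ(broken) = 4959 kJ
Bonds formed (products):
  C-C: 3 × 358 = 1074
  C-H: 9 × 418 = 3762
  C-I: 1 × 234 = 234
  Σ(formed) = 5070 kJ
ΔH = Σ(broken) − Σ(formed) = 4959 − 5070 = −111 kJ
For 2× the reaction as written: 2 × (−111) = −222 kJ

ΔH = −222 kJ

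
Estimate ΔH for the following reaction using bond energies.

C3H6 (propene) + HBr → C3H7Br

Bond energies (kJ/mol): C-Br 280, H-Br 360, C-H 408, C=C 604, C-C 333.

ΔH ≈ −57 kJ

Bonds broken (reactants):
  C-C: 1 × 333 = 333
  C-H: 6 × 408 = 2448
  C=C: 1 × 604 = 604
  H-Br: 1 × 360 = 360
  Σ(broken) = 3745 kJ
Bonds formed (products):
  C-Br: 1 × 280 = 280
  C-C: 2 × 333 = 666
  C-H: 7 × 408 = 2856
  Σ(formed) = 3802 kJ
ΔH = Σ(broken) − Σ(formed) = 3745 − 3802 = −57 kJ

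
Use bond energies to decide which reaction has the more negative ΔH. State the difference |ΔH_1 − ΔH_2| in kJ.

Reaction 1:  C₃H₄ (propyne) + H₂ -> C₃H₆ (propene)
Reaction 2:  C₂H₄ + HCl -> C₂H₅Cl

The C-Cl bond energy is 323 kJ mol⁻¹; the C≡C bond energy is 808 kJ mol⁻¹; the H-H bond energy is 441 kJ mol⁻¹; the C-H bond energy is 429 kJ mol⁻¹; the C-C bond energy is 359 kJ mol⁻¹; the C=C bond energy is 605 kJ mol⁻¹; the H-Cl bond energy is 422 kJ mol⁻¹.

Reaction 1, by 130 kJ

Reaction 1:
  Bonds broken (reactants):
    C≡C: 1 × 808 = 808
    C-C: 1 × 359 = 359
    C-H: 4 × 429 = 1716
    H-H: 1 × 441 = 441
    Σ(broken) = 3324 kJ
  Bonds formed (products):
    C-C: 1 × 359 = 359
    C-H: 6 × 429 = 2574
    C=C: 1 × 605 = 605
    Σ(formed) = 3538 kJ
  ΔH_1 = 3324 − 3538 = −214 kJ
Reaction 2:
  Bonds broken (reactants):
    C-H: 4 × 429 = 1716
    C=C: 1 × 605 = 605
    H-Cl: 1 × 422 = 422
    Σ(broken) = 2743 kJ
  Bonds formed (products):
    C-C: 1 × 359 = 359
    C-Cl: 1 × 323 = 323
    C-H: 5 × 429 = 2145
    Σ(formed) = 2827 kJ
  ΔH_2 = 2743 − 2827 = −84 kJ
ΔH_1 − ΔH_2 = −130 kJ, so reaction 1 has the more negative ΔH; |ΔH_1 − ΔH_2| = 130 kJ.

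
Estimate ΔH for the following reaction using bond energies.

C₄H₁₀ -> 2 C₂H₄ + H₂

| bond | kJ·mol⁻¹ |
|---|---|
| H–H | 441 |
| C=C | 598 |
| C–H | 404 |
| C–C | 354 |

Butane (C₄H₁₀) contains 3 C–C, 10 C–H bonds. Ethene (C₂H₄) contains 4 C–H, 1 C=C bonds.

ΔH ≈ +233 kJ

Bonds broken (reactants):
  C–C: 3 × 354 = 1062
  C–H: 10 × 404 = 4040
  Σ(broken) = 5102 kJ
Bonds formed (products):
  C–H: 8 × 404 = 3232
  C=C: 2 × 598 = 1196
  H–H: 1 × 441 = 441
  Σ(formed) = 4869 kJ
ΔH = Σ(broken) − Σ(formed) = 5102 − 4869 = +233 kJ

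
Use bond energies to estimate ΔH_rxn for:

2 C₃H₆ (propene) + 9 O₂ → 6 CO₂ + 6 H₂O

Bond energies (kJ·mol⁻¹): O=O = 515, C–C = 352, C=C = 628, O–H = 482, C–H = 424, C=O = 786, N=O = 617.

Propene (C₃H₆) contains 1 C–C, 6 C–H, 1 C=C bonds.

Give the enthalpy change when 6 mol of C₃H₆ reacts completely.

ΔH = −10599 kJ

Bonds broken (reactants):
  C–C: 2 × 352 = 704
  C–H: 12 × 424 = 5088
  C=C: 2 × 628 = 1256
  O=O: 9 × 515 = 4635
  Σ(broken) = 11683 kJ
Bonds formed (products):
  C=O: 12 × 786 = 9432
  O–H: 12 × 482 = 5784
  Σ(formed) = 15216 kJ
ΔH = Σ(broken) − Σ(formed) = 11683 − 15216 = −3533 kJ
For 3× the reaction as written: 3 × (−3533) = −10599 kJ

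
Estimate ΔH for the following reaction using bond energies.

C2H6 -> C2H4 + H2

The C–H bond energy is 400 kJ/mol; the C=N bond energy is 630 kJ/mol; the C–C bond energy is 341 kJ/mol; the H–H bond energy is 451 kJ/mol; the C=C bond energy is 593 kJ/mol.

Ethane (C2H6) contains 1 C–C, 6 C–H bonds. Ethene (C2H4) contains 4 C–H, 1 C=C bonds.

ΔH ≈ +97 kJ

Bonds broken (reactants):
  C–C: 1 × 341 = 341
  C–H: 6 × 400 = 2400
  Σ(broken) = 2741 kJ
Bonds formed (products):
  C–H: 4 × 400 = 1600
  C=C: 1 × 593 = 593
  H–H: 1 × 451 = 451
  Σ(formed) = 2644 kJ
ΔH = Σ(broken) − Σ(formed) = 2741 − 2644 = +97 kJ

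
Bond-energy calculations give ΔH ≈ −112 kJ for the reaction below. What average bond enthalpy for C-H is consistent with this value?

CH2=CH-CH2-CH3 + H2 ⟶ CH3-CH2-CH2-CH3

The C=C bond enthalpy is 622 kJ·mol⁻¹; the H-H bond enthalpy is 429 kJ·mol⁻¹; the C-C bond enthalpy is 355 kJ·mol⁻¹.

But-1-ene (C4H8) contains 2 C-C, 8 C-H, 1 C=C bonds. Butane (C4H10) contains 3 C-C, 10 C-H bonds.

D(C-H) ≈ 404 kJ/mol

Let D be the C-H bond energy.
Σ(broken) = 2×355 + 8×D + 1×622 + 1×429 = 1761 + 8D
Σ(formed) = 3×355 + 10×D = 1065 + 10D
ΔH = Σ(broken) − Σ(formed) = (1761 + 8D) − (1065 + 10D) = +696 − 2D
Setting this equal to −112 kJ gives 2D = 808, so D = 404 kJ/mol.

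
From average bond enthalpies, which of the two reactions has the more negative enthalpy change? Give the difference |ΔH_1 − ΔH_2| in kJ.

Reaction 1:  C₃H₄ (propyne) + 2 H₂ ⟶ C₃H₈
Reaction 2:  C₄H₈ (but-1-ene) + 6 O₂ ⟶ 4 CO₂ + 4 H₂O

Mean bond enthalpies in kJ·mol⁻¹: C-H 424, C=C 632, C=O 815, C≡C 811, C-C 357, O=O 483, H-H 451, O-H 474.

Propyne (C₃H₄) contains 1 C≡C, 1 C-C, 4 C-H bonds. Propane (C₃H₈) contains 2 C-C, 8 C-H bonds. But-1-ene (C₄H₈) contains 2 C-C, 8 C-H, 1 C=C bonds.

Reaction 1:
  Bonds broken (reactants):
    C≡C: 1 × 811 = 811
    C-C: 1 × 357 = 357
    C-H: 4 × 424 = 1696
    H-H: 2 × 451 = 902
    Σ(broken) = 3766 kJ
  Bonds formed (products):
    C-C: 2 × 357 = 714
    C-H: 8 × 424 = 3392
    Σ(formed) = 4106 kJ
  ΔH_1 = 3766 − 4106 = −340 kJ
Reaction 2:
  Bonds broken (reactants):
    C-C: 2 × 357 = 714
    C-H: 8 × 424 = 3392
    C=C: 1 × 632 = 632
    O=O: 6 × 483 = 2898
    Σ(broken) = 7636 kJ
  Bonds formed (products):
    C=O: 8 × 815 = 6520
    O-H: 8 × 474 = 3792
    Σ(formed) = 10312 kJ
  ΔH_2 = 7636 − 10312 = −2676 kJ
ΔH_1 − ΔH_2 = +2336 kJ, so reaction 2 has the more negative ΔH; |ΔH_1 − ΔH_2| = 2336 kJ.

Reaction 2, by 2336 kJ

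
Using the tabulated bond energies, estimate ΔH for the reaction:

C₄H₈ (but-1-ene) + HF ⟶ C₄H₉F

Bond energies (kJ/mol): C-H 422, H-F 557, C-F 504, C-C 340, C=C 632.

ΔH ≈ −77 kJ

Bonds broken (reactants):
  C-C: 2 × 340 = 680
  C-H: 8 × 422 = 3376
  C=C: 1 × 632 = 632
  H-F: 1 × 557 = 557
  Σ(broken) = 5245 kJ
Bonds formed (products):
  C-C: 3 × 340 = 1020
  C-F: 1 × 504 = 504
  C-H: 9 × 422 = 3798
  Σ(formed) = 5322 kJ
ΔH = Σ(broken) − Σ(formed) = 5245 − 5322 = −77 kJ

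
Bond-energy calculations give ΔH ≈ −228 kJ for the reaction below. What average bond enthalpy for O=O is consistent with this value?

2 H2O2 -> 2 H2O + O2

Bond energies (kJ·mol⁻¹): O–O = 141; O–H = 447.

D(O=O) ≈ 510 kJ/mol

Let D be the O=O bond energy.
Σ(broken) = 4×447 + 2×141 = 2070
Σ(formed) = 4×447 + 1×D = 1788 + D
ΔH = Σ(broken) − Σ(formed) = (2070) − (1788 + D) = +282 − D
Setting this equal to −228 kJ gives D = 510 kJ/mol.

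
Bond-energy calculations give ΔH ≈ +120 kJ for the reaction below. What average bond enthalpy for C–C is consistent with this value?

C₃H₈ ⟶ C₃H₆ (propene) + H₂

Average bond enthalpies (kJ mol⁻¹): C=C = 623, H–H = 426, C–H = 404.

Let D be the C–C bond energy.
Σ(broken) = 2×D + 8×404 = 3232 + 2D
Σ(formed) = 1×D + 6×404 + 1×623 + 1×426 = 3473 + D
ΔH = Σ(broken) − Σ(formed) = (3232 + 2D) − (3473 + D) = −241 + D
Setting this equal to +120 kJ gives D = 361 kJ/mol.

D(C–C) ≈ 361 kJ/mol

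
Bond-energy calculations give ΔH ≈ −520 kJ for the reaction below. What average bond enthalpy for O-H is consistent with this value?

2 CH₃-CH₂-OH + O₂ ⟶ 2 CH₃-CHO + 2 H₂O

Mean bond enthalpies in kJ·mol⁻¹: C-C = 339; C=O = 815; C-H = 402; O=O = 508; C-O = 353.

Let D be the O-H bond energy.
Σ(broken) = 2×339 + 10×402 + 2×353 + 2×D + 1×508 = 5912 + 2D
Σ(formed) = 2×339 + 8×402 + 2×815 + 4×D = 5524 + 4D
ΔH = Σ(broken) − Σ(formed) = (5912 + 2D) − (5524 + 4D) = +388 − 2D
Setting this equal to −520 kJ gives 2D = 908, so D = 454 kJ/mol.

D(O-H) ≈ 454 kJ/mol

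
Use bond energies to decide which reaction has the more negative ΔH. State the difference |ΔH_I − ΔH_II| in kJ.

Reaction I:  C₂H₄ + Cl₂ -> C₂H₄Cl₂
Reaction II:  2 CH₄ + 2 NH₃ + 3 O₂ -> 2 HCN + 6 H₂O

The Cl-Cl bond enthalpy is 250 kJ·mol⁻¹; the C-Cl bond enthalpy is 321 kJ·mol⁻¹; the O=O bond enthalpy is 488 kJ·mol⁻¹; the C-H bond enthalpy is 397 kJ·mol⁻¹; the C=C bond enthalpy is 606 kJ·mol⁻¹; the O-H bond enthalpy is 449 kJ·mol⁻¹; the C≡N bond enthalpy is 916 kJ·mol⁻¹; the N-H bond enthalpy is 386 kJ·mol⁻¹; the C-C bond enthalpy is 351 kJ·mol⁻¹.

Reaction I:
  Bonds broken (reactants):
    C-H: 4 × 397 = 1588
    C=C: 1 × 606 = 606
    Cl-Cl: 1 × 250 = 250
    Σ(broken) = 2444 kJ
  Bonds formed (products):
    C-C: 1 × 351 = 351
    C-Cl: 2 × 321 = 642
    C-H: 4 × 397 = 1588
    Σ(formed) = 2581 kJ
  ΔH_I = 2444 − 2581 = −137 kJ
Reaction II:
  Bonds broken (reactants):
    C-H: 8 × 397 = 3176
    N-H: 6 × 386 = 2316
    O=O: 3 × 488 = 1464
    Σ(broken) = 6956 kJ
  Bonds formed (products):
    C≡N: 2 × 916 = 1832
    C-H: 2 × 397 = 794
    O-H: 12 × 449 = 5388
    Σ(formed) = 8014 kJ
  ΔH_II = 6956 − 8014 = −1058 kJ
ΔH_I − ΔH_II = +921 kJ, so reaction II has the more negative ΔH; |ΔH_I − ΔH_II| = 921 kJ.

Reaction II, by 921 kJ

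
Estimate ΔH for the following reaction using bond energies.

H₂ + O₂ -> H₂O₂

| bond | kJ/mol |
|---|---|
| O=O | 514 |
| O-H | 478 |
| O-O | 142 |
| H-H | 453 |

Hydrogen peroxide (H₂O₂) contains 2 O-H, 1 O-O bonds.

Bonds broken (reactants):
  H-H: 1 × 453 = 453
  O=O: 1 × 514 = 514
  Σ(broken) = 967 kJ
Bonds formed (products):
  O-H: 2 × 478 = 956
  O-O: 1 × 142 = 142
  Σ(formed) = 1098 kJ
ΔH = Σ(broken) − Σ(formed) = 967 − 1098 = −131 kJ

ΔH ≈ −131 kJ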